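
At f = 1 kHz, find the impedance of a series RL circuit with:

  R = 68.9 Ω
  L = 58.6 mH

Step 1 — Angular frequency: ω = 2π·f = 2π·1000 = 6283 rad/s.
Step 2 — Component impedances:
  R: Z = R = 68.9 Ω
  L: Z = jωL = j·6283·0.0586 = 0 + j368.2 Ω
Step 3 — Series combination: Z_total = R + L = 68.9 + j368.2 Ω = 374.6∠79.4° Ω.

Z = 68.9 + j368.2 Ω = 374.6∠79.4° Ω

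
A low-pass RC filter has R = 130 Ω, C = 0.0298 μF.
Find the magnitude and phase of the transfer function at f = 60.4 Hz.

Step 1 — Angular frequency: ω = 2π·60.4 = 379.5 rad/s.
Step 2 — Transfer function: H(jω) = 1/(1 + jωRC).
Step 3 — Denominator: 1 + jωRC = 1 + j·379.5·130·2.98e-08 = 1 + j0.00147.
Step 4 — H = 1 - j0.00147.
Step 5 — Magnitude: |H| = 1 (-0.0 dB); phase: φ = -0.1°.

|H| = 1 (-0.0 dB), φ = -0.1°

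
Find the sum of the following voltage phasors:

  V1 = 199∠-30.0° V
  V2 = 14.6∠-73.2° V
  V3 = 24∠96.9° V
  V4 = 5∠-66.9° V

Step 1 — Convert each phasor to rectangular form:
  V1 = 199·(cos(-30.0°) + j·sin(-30.0°)) = 172.3 - j99.5 V
  V2 = 14.6·(cos(-73.2°) + j·sin(-73.2°)) = 4.22 - j13.98 V
  V3 = 24·(cos(96.9°) + j·sin(96.9°)) = -2.883 + j23.83 V
  V4 = 5·(cos(-66.9°) + j·sin(-66.9°)) = 1.962 - j4.599 V
Step 2 — Sum components: V_total = 175.6 - j94.25 V.
Step 3 — Convert to polar: |V_total| = 199.3 V, ∠V_total = -28.2°.

V_total = 199.3∠-28.2° V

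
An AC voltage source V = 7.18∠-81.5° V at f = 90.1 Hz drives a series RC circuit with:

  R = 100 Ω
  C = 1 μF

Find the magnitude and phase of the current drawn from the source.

Step 1 — Angular frequency: ω = 2π·f = 2π·90.1 = 566.1 rad/s.
Step 2 — Component impedances:
  R: Z = R = 100 Ω
  C: Z = 1/(jωC) = -j/(ω·C) = 0 - j1766 Ω
Step 3 — Series combination: Z_total = R + C = 100 - j1766 Ω = 1769∠-86.8° Ω.
Step 4 — Source phasor: V = 7.18∠-81.5° V = 1.061 - j7.101 V.
Step 5 — Ohm's law: I = V / Z_total = (1.061 - j7.101) / (100 - j1766) = 0.004041 + j0.000372 A.
Step 6 — Convert to polar: |I| = 0.004058 A, ∠I = 5.3°.

I = 0.004058∠5.3° A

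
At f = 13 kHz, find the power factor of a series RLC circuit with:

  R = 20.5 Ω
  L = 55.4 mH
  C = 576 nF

Step 1 — Angular frequency: ω = 2π·f = 2π·1.3e+04 = 8.168e+04 rad/s.
Step 2 — Component impedances:
  R: Z = R = 20.5 Ω
  L: Z = jωL = j·8.168e+04·0.0554 = 0 + j4525 Ω
  C: Z = 1/(jωC) = -j/(ω·C) = 0 - j21.25 Ω
Step 3 — Series combination: Z_total = R + L + C = 20.5 + j4504 Ω = 4504∠89.7° Ω.
Step 4 — Power factor: PF = cos(φ) = Re(Z)/|Z| = 20.5/4504 = 0.004552.
Step 5 — Type: Im(Z) = 4504 ⇒ lagging (phase φ = 89.7°).

PF = 0.004552 (lagging, φ = 89.7°)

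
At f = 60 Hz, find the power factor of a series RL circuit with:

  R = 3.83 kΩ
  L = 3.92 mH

Step 1 — Angular frequency: ω = 2π·f = 2π·60 = 377 rad/s.
Step 2 — Component impedances:
  R: Z = R = 3830 Ω
  L: Z = jωL = j·377·0.00392 = 0 + j1.478 Ω
Step 3 — Series combination: Z_total = R + L = 3830 + j1.478 Ω = 3830∠0.0° Ω.
Step 4 — Power factor: PF = cos(φ) = Re(Z)/|Z| = 3830/3830 = 1.
Step 5 — Type: Im(Z) = 1.478 ⇒ lagging (phase φ = 0.0°).

PF = 1 (lagging, φ = 0.0°)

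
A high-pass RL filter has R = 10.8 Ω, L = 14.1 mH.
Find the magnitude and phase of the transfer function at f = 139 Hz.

Step 1 — Angular frequency: ω = 2π·139 = 873.4 rad/s.
Step 2 — Transfer function: H(jω) = jωL/(R + jωL).
Step 3 — Numerator jωL = j·12.31; denominator R + jωL = 10.8 + j12.31.
Step 4 — H = 0.5652 + j0.4957.
Step 5 — Magnitude: |H| = 0.7518 (-2.5 dB); phase: φ = 41.3°.

|H| = 0.7518 (-2.5 dB), φ = 41.3°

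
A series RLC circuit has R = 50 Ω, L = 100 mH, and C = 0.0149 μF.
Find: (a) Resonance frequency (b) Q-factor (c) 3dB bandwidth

Step 1 — Resonance condition Im(Z)=0 gives ω₀ = 1/√(LC).
Step 2 — ω₀ = 1/√(0.1·1.49e-08) = 2.591e+04 rad/s.
Step 3 — f₀ = ω₀/(2π) = 4123 Hz.
Step 4 — Series Q: Q = ω₀L/R = 2.591e+04·0.1/50 = 51.81.
Step 5 — 3dB bandwidth: Δω = ω₀/Q = 500 rad/s; BW = Δω/(2π) = 79.58 Hz.

(a) f₀ = 4123 Hz  (b) Q = 51.81  (c) BW = 79.58 Hz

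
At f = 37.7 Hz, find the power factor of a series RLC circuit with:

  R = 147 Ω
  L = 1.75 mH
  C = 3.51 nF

Step 1 — Angular frequency: ω = 2π·f = 2π·37.7 = 236.9 rad/s.
Step 2 — Component impedances:
  R: Z = R = 147 Ω
  L: Z = jωL = j·236.9·0.00175 = 0 + j0.4145 Ω
  C: Z = 1/(jωC) = -j/(ω·C) = 0 - j1.203e+06 Ω
Step 3 — Series combination: Z_total = R + L + C = 147 - j1.203e+06 Ω = 1.203e+06∠-90.0° Ω.
Step 4 — Power factor: PF = cos(φ) = Re(Z)/|Z| = 147/1.203e+06 = 0.0001222.
Step 5 — Type: Im(Z) = -1.203e+06 ⇒ leading (phase φ = -90.0°).

PF = 0.0001222 (leading, φ = -90.0°)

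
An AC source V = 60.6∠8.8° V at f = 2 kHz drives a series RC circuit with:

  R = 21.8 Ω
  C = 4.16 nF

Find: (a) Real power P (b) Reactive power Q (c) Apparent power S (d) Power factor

Step 1 — Angular frequency: ω = 2π·f = 2π·2000 = 1.257e+04 rad/s.
Step 2 — Component impedances:
  R: Z = R = 21.8 Ω
  C: Z = 1/(jωC) = -j/(ω·C) = 0 - j1.913e+04 Ω
Step 3 — Series combination: Z_total = R + C = 21.8 - j1.913e+04 Ω = 1.913e+04∠-89.9° Ω.
Step 4 — Source phasor: V = 60.6∠8.8° V = 59.89 + j9.271 V.
Step 5 — Current: I = V / Z = -0.0004811 + j0.003131 A = 0.003168∠98.7° A.
Step 6 — Complex power: S = V·I* = 0.0002188 - j0.192 VA.
Step 7 — Real power: P = Re(S) = 0.0002188 W.
Step 8 — Reactive power: Q = Im(S) = -0.192 VAR.
Step 9 — Apparent power: |S| = 0.192 VA.
Step 10 — Power factor: PF = P/|S| = 0.00114 (leading).

(a) P = 0.0002188 W  (b) Q = -0.192 VAR  (c) S = 0.192 VA  (d) PF = 0.00114 (leading)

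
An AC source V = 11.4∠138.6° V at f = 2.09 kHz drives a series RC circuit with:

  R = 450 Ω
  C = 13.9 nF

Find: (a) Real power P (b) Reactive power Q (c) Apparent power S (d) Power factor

Step 1 — Angular frequency: ω = 2π·f = 2π·2090 = 1.313e+04 rad/s.
Step 2 — Component impedances:
  R: Z = R = 450 Ω
  C: Z = 1/(jωC) = -j/(ω·C) = 0 - j5478 Ω
Step 3 — Series combination: Z_total = R + C = 450 - j5478 Ω = 5497∠-85.3° Ω.
Step 4 — Source phasor: V = 11.4∠138.6° V = -8.551 + j7.539 V.
Step 5 — Current: I = V / Z = -0.001494 - j0.001438 A = 0.002074∠-136.1° A.
Step 6 — Complex power: S = V·I* = 0.001935 - j0.02356 VA.
Step 7 — Real power: P = Re(S) = 0.001935 W.
Step 8 — Reactive power: Q = Im(S) = -0.02356 VAR.
Step 9 — Apparent power: |S| = 0.02364 VA.
Step 10 — Power factor: PF = P/|S| = 0.08186 (leading).

(a) P = 0.001935 W  (b) Q = -0.02356 VAR  (c) S = 0.02364 VA  (d) PF = 0.08186 (leading)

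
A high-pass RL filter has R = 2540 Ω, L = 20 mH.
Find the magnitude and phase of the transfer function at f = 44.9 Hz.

Step 1 — Angular frequency: ω = 2π·44.9 = 282.1 rad/s.
Step 2 — Transfer function: H(jω) = jωL/(R + jωL).
Step 3 — Numerator jωL = j·5.642; denominator R + jωL = 2540 + j5.642.
Step 4 — H = 4.934e-06 + j0.002221.
Step 5 — Magnitude: |H| = 0.002221 (-53.1 dB); phase: φ = 89.9°.

|H| = 0.002221 (-53.1 dB), φ = 89.9°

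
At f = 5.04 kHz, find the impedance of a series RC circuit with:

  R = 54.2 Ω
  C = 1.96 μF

Step 1 — Angular frequency: ω = 2π·f = 2π·5040 = 3.167e+04 rad/s.
Step 2 — Component impedances:
  R: Z = R = 54.2 Ω
  C: Z = 1/(jωC) = -j/(ω·C) = 0 - j16.11 Ω
Step 3 — Series combination: Z_total = R + C = 54.2 - j16.11 Ω = 56.54∠-16.6° Ω.

Z = 54.2 - j16.11 Ω = 56.54∠-16.6° Ω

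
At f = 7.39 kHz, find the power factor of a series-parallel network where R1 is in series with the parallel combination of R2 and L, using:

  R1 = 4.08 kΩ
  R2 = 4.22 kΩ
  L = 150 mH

Step 1 — Angular frequency: ω = 2π·f = 2π·7390 = 4.643e+04 rad/s.
Step 2 — Component impedances:
  R1: Z = R = 4080 Ω
  R2: Z = R = 4220 Ω
  L: Z = jωL = j·4.643e+04·0.15 = 0 + j6965 Ω
Step 3 — Parallel branch: R2 || L = 1/(1/R2 + 1/L) = 3087 + j1870 Ω.
Step 4 — Series with R1: Z_total = R1 + (R2 || L) = 7167 + j1870 Ω = 7407∠14.6° Ω.
Step 5 — Power factor: PF = cos(φ) = Re(Z)/|Z| = 7167/7407 = 0.9676.
Step 6 — Type: Im(Z) = 1870 ⇒ lagging (phase φ = 14.6°).

PF = 0.9676 (lagging, φ = 14.6°)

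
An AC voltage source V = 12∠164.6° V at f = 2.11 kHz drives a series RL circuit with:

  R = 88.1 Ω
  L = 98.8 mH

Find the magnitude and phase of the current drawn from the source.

Step 1 — Angular frequency: ω = 2π·f = 2π·2110 = 1.326e+04 rad/s.
Step 2 — Component impedances:
  R: Z = R = 88.1 Ω
  L: Z = jωL = j·1.326e+04·0.0988 = 0 + j1310 Ω
Step 3 — Series combination: Z_total = R + L = 88.1 + j1310 Ω = 1313∠86.2° Ω.
Step 4 — Source phasor: V = 12∠164.6° V = -11.57 + j3.187 V.
Step 5 — Ohm's law: I = V / Z_total = (-11.57 + j3.187) / (88.1 + j1310) = 0.001831 + j0.008956 A.
Step 6 — Convert to polar: |I| = 0.009141 A, ∠I = 78.4°.

I = 0.009141∠78.4° A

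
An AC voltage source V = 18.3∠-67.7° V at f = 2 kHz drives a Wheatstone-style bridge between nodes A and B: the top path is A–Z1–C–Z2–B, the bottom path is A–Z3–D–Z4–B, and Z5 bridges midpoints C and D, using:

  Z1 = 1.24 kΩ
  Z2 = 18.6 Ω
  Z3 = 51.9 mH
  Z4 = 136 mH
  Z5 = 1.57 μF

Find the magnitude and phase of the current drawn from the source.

Step 1 — Angular frequency: ω = 2π·f = 2π·2000 = 1.257e+04 rad/s.
Step 2 — Component impedances:
  Z1: Z = R = 1240 Ω
  Z2: Z = R = 18.6 Ω
  Z3: Z = jωL = j·1.257e+04·0.0519 = 0 + j652.2 Ω
  Z4: Z = jωL = j·1.257e+04·0.136 = 0 + j1709 Ω
  Z5: Z = 1/(jωC) = -j/(ω·C) = 0 - j50.69 Ω
Step 3 — Bridge requires nodal analysis (the Z5 bridge couples midpoints C and D, so the two paths cannot be reduced to a simple series/parallel combination). Setting node B to ground and injecting 1 A at node A, the 3-node admittance system at A, C, D solves to V_A = Z_AB = 254.8 + j485.9 Ω = 548.6∠62.3° Ω.
Step 4 — Source phasor: V = 18.3∠-67.7° V = 6.944 - j16.93 V.
Step 5 — Ohm's law: I = V / Z_total = (6.944 - j16.93) / (254.8 + j485.9) = -0.02145 - j0.02554 A.
Step 6 — Convert to polar: |I| = 0.03335 A, ∠I = -130.0°.

I = 0.03335∠-130.0° A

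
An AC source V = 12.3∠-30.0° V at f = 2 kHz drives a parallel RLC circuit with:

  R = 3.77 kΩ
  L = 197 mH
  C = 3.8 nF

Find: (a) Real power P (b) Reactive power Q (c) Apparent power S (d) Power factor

Step 1 — Angular frequency: ω = 2π·f = 2π·2000 = 1.257e+04 rad/s.
Step 2 — Component impedances:
  R: Z = R = 3770 Ω
  L: Z = jωL = j·1.257e+04·0.197 = 0 + j2476 Ω
  C: Z = 1/(jωC) = -j/(ω·C) = 0 - j2.094e+04 Ω
Step 3 — Parallel combination: 1/Z_total = 1/R + 1/L + 1/C; Z_total = 1345 + j1806 Ω = 2252∠53.3° Ω.
Step 4 — Source phasor: V = 12.3∠-30.0° V = 10.65 - j6.15 V.
Step 5 — Current: I = V / Z = 0.0006349 - j0.005426 A = 0.005463∠-83.3° A.
Step 6 — Complex power: S = V·I* = 0.04013 + j0.05389 VA.
Step 7 — Real power: P = Re(S) = 0.04013 W.
Step 8 — Reactive power: Q = Im(S) = 0.05389 VAR.
Step 9 — Apparent power: |S| = 0.06719 VA.
Step 10 — Power factor: PF = P/|S| = 0.5973 (lagging).

(a) P = 0.04013 W  (b) Q = 0.05389 VAR  (c) S = 0.06719 VA  (d) PF = 0.5973 (lagging)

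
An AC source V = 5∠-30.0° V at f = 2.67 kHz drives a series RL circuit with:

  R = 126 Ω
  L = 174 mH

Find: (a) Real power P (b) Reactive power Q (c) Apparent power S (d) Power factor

Step 1 — Angular frequency: ω = 2π·f = 2π·2670 = 1.678e+04 rad/s.
Step 2 — Component impedances:
  R: Z = R = 126 Ω
  L: Z = jωL = j·1.678e+04·0.174 = 0 + j2919 Ω
Step 3 — Series combination: Z_total = R + L = 126 + j2919 Ω = 2922∠87.5° Ω.
Step 4 — Source phasor: V = 5∠-30.0° V = 4.33 - j2.5 V.
Step 5 — Current: I = V / Z = -0.0007909 - j0.001518 A = 0.001711∠-117.5° A.
Step 6 — Complex power: S = V·I* = 0.000369 + j0.008549 VA.
Step 7 — Real power: P = Re(S) = 0.000369 W.
Step 8 — Reactive power: Q = Im(S) = 0.008549 VAR.
Step 9 — Apparent power: |S| = 0.008556 VA.
Step 10 — Power factor: PF = P/|S| = 0.04312 (lagging).

(a) P = 0.000369 W  (b) Q = 0.008549 VAR  (c) S = 0.008556 VA  (d) PF = 0.04312 (lagging)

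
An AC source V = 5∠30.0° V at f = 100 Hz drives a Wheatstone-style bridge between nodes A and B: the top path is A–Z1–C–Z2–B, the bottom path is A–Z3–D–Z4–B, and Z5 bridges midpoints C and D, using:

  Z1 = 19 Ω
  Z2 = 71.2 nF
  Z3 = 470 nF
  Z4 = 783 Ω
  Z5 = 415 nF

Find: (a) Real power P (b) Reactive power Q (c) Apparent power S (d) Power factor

Step 1 — Angular frequency: ω = 2π·f = 2π·100 = 628.3 rad/s.
Step 2 — Component impedances:
  Z1: Z = R = 19 Ω
  Z2: Z = 1/(jωC) = -j/(ω·C) = 0 - j2.235e+04 Ω
  Z3: Z = 1/(jωC) = -j/(ω·C) = 0 - j3386 Ω
  Z4: Z = R = 783 Ω
  Z5: Z = 1/(jωC) = -j/(ω·C) = 0 - j3835 Ω
Step 3 — Bridge requires nodal analysis (the Z5 bridge couples midpoints C and D, so the two paths cannot be reduced to a simple series/parallel combination). Setting node B to ground and injecting 1 A at node A, the 3-node admittance system at A, C, D solves to V_A = Z_AB = 674.9 - j1686 Ω = 1816∠-68.2° Ω.
Step 4 — Source phasor: V = 5∠30.0° V = 4.33 + j2.5 V.
Step 5 — Current: I = V / Z = -0.0003918 + j0.002725 A = 0.002753∠98.2° A.
Step 6 — Complex power: S = V·I* = 0.005117 - j0.01278 VA.
Step 7 — Real power: P = Re(S) = 0.005117 W.
Step 8 — Reactive power: Q = Im(S) = -0.01278 VAR.
Step 9 — Apparent power: |S| = 0.01377 VA.
Step 10 — Power factor: PF = P/|S| = 0.3717 (leading).

(a) P = 0.005117 W  (b) Q = -0.01278 VAR  (c) S = 0.01377 VA  (d) PF = 0.3717 (leading)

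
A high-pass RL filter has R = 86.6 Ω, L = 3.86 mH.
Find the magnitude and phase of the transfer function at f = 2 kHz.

Step 1 — Angular frequency: ω = 2π·2000 = 1.257e+04 rad/s.
Step 2 — Transfer function: H(jω) = jωL/(R + jωL).
Step 3 — Numerator jωL = j·48.51; denominator R + jωL = 86.6 + j48.51.
Step 4 — H = 0.2388 + j0.4264.
Step 5 — Magnitude: |H| = 0.4887 (-6.2 dB); phase: φ = 60.7°.

|H| = 0.4887 (-6.2 dB), φ = 60.7°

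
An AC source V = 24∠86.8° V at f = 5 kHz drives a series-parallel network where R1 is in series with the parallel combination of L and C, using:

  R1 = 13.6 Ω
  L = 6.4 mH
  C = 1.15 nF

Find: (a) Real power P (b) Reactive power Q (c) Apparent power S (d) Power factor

Step 1 — Angular frequency: ω = 2π·f = 2π·5000 = 3.142e+04 rad/s.
Step 2 — Component impedances:
  R1: Z = R = 13.6 Ω
  L: Z = jωL = j·3.142e+04·0.0064 = 0 + j201.1 Ω
  C: Z = 1/(jωC) = -j/(ω·C) = 0 - j2.768e+04 Ω
Step 3 — Parallel branch: L || C = 1/(1/L + 1/C) = 0 + j202.5 Ω.
Step 4 — Series with R1: Z_total = R1 + (L || C) = 13.6 + j202.5 Ω = 203∠86.2° Ω.
Step 5 — Source phasor: V = 24∠86.8° V = 1.34 + j23.96 V.
Step 6 — Current: I = V / Z = 0.1182 + j0.001324 A = 0.1182∠0.6° A.
Step 7 — Complex power: S = V·I* = 0.1901 + j2.831 VA.
Step 8 — Real power: P = Re(S) = 0.1901 W.
Step 9 — Reactive power: Q = Im(S) = 2.831 VAR.
Step 10 — Apparent power: |S| = 2.838 VA.
Step 11 — Power factor: PF = P/|S| = 0.067 (lagging).

(a) P = 0.1901 W  (b) Q = 2.831 VAR  (c) S = 2.838 VA  (d) PF = 0.067 (lagging)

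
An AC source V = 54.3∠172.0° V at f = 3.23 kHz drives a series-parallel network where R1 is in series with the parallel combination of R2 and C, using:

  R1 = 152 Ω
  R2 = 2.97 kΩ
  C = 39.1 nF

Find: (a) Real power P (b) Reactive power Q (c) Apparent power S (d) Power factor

Step 1 — Angular frequency: ω = 2π·f = 2π·3230 = 2.029e+04 rad/s.
Step 2 — Component impedances:
  R1: Z = R = 152 Ω
  R2: Z = R = 2970 Ω
  C: Z = 1/(jωC) = -j/(ω·C) = 0 - j1260 Ω
Step 3 — Parallel branch: R2 || C = 1/(1/R2 + 1/C) = 453.1 - j1068 Ω.
Step 4 — Series with R1: Z_total = R1 + (R2 || C) = 605.1 - j1068 Ω = 1227∠-60.5° Ω.
Step 5 — Source phasor: V = 54.3∠172.0° V = -53.77 + j7.557 V.
Step 6 — Current: I = V / Z = -0.02695 - j0.03508 A = 0.04424∠-127.5° A.
Step 7 — Complex power: S = V·I* = 1.184 - j2.09 VA.
Step 8 — Real power: P = Re(S) = 1.184 W.
Step 9 — Reactive power: Q = Im(S) = -2.09 VAR.
Step 10 — Apparent power: |S| = 2.402 VA.
Step 11 — Power factor: PF = P/|S| = 0.493 (leading).

(a) P = 1.184 W  (b) Q = -2.09 VAR  (c) S = 2.402 VA  (d) PF = 0.493 (leading)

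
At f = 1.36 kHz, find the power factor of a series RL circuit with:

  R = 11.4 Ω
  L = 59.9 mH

Step 1 — Angular frequency: ω = 2π·f = 2π·1360 = 8545 rad/s.
Step 2 — Component impedances:
  R: Z = R = 11.4 Ω
  L: Z = jωL = j·8545·0.0599 = 0 + j511.9 Ω
Step 3 — Series combination: Z_total = R + L = 11.4 + j511.9 Ω = 512∠88.7° Ω.
Step 4 — Power factor: PF = cos(φ) = Re(Z)/|Z| = 11.4/512 = 0.02227.
Step 5 — Type: Im(Z) = 511.9 ⇒ lagging (phase φ = 88.7°).

PF = 0.02227 (lagging, φ = 88.7°)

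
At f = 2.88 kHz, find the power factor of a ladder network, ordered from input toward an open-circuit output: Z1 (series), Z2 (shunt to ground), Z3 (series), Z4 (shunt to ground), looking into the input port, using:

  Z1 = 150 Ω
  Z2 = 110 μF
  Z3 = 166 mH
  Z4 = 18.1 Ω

Step 1 — Angular frequency: ω = 2π·f = 2π·2880 = 1.81e+04 rad/s.
Step 2 — Component impedances:
  Z1: Z = R = 150 Ω
  Z2: Z = 1/(jωC) = -j/(ω·C) = 0 - j0.5024 Ω
  Z3: Z = jωL = j·1.81e+04·0.166 = 0 + j3004 Ω
  Z4: Z = R = 18.1 Ω
Step 3 — Ladder network (open output): work backward from the far end, alternating series and parallel combinations. Z_in = 150 - j0.5025 Ω = 150∠-0.2° Ω.
Step 4 — Power factor: PF = cos(φ) = Re(Z)/|Z| = 150/150 = 1.
Step 5 — Type: Im(Z) = -0.5025 ⇒ leading (phase φ = -0.2°).

PF = 1 (leading, φ = -0.2°)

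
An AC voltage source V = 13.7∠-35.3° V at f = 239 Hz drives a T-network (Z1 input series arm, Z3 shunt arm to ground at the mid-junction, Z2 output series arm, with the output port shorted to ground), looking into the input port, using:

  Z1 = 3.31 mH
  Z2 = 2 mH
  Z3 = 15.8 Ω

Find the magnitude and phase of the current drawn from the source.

Step 1 — Angular frequency: ω = 2π·f = 2π·239 = 1502 rad/s.
Step 2 — Component impedances:
  Z1: Z = jωL = j·1502·0.00331 = 0 + j4.971 Ω
  Z2: Z = jωL = j·1502·0.002 = 0 + j3.003 Ω
  Z3: Z = R = 15.8 Ω
Step 3 — With the output port shorted to ground, the output series arm Z2 runs from the junction to ground; the shunt arm Z3 also runs from the junction to ground. They appear in parallel: Z3 || Z2 = 0.551 + j2.899 Ω.
Step 4 — Series with input arm Z1: Z_in = Z1 + (Z3 || Z2) = 0.551 + j7.869 Ω = 7.888∠86.0° Ω.
Step 5 — Source phasor: V = 13.7∠-35.3° V = 11.18 - j7.917 V.
Step 6 — Ohm's law: I = V / Z_total = (11.18 - j7.917) / (0.551 + j7.869) = -0.9021 - j1.484 A.
Step 7 — Convert to polar: |I| = 1.737 A, ∠I = -121.3°.

I = 1.737∠-121.3° A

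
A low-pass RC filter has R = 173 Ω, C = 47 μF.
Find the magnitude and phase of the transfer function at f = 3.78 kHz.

Step 1 — Angular frequency: ω = 2π·3780 = 2.375e+04 rad/s.
Step 2 — Transfer function: H(jω) = 1/(1 + jωRC).
Step 3 — Denominator: 1 + jωRC = 1 + j·2.375e+04·173·4.7e-05 = 1 + j193.1.
Step 4 — H = 2.681e-05 - j0.005178.
Step 5 — Magnitude: |H| = 0.005178 (-45.7 dB); phase: φ = -89.7°.

|H| = 0.005178 (-45.7 dB), φ = -89.7°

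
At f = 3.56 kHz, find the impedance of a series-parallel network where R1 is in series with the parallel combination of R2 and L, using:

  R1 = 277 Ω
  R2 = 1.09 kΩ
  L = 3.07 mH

Step 1 — Angular frequency: ω = 2π·f = 2π·3560 = 2.237e+04 rad/s.
Step 2 — Component impedances:
  R1: Z = R = 277 Ω
  R2: Z = R = 1090 Ω
  L: Z = jωL = j·2.237e+04·0.00307 = 0 + j68.67 Ω
Step 3 — Parallel branch: R2 || L = 1/(1/R2 + 1/L) = 4.309 + j68.4 Ω.
Step 4 — Series with R1: Z_total = R1 + (R2 || L) = 281.3 + j68.4 Ω = 289.5∠13.7° Ω.

Z = 281.3 + j68.4 Ω = 289.5∠13.7° Ω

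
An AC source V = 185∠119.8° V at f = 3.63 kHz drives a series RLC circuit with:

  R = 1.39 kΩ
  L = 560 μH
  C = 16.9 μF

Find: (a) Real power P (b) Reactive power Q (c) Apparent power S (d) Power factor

Step 1 — Angular frequency: ω = 2π·f = 2π·3630 = 2.281e+04 rad/s.
Step 2 — Component impedances:
  R: Z = R = 1390 Ω
  L: Z = jωL = j·2.281e+04·0.00056 = 0 + j12.77 Ω
  C: Z = 1/(jωC) = -j/(ω·C) = 0 - j2.594 Ω
Step 3 — Series combination: Z_total = R + L + C = 1390 + j10.18 Ω = 1390∠0.4° Ω.
Step 4 — Source phasor: V = 185∠119.8° V = -91.94 + j160.5 V.
Step 5 — Current: I = V / Z = -0.06529 + j0.116 A = 0.1331∠119.4° A.
Step 6 — Complex power: S = V·I* = 24.62 + j0.1803 VA.
Step 7 — Real power: P = Re(S) = 24.62 W.
Step 8 — Reactive power: Q = Im(S) = 0.1803 VAR.
Step 9 — Apparent power: |S| = 24.62 VA.
Step 10 — Power factor: PF = P/|S| = 1 (lagging).

(a) P = 24.62 W  (b) Q = 0.1803 VAR  (c) S = 24.62 VA  (d) PF = 1 (lagging)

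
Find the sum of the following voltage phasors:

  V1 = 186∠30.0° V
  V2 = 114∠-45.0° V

Step 1 — Convert each phasor to rectangular form:
  V1 = 186·(cos(30.0°) + j·sin(30.0°)) = 161.1 + j93 V
  V2 = 114·(cos(-45.0°) + j·sin(-45.0°)) = 80.61 - j80.61 V
Step 2 — Sum components: V_total = 241.7 + j12.39 V.
Step 3 — Convert to polar: |V_total| = 242 V, ∠V_total = 2.9°.

V_total = 242∠2.9° V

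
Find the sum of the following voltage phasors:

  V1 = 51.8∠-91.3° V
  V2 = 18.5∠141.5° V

Step 1 — Convert each phasor to rectangular form:
  V1 = 51.8·(cos(-91.3°) + j·sin(-91.3°)) = -1.175 - j51.79 V
  V2 = 18.5·(cos(141.5°) + j·sin(141.5°)) = -14.48 + j11.52 V
Step 2 — Sum components: V_total = -15.65 - j40.27 V.
Step 3 — Convert to polar: |V_total| = 43.21 V, ∠V_total = -111.2°.

V_total = 43.21∠-111.2° V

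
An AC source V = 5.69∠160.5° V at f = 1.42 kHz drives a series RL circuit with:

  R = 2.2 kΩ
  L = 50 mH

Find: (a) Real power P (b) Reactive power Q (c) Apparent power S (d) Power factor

Step 1 — Angular frequency: ω = 2π·f = 2π·1420 = 8922 rad/s.
Step 2 — Component impedances:
  R: Z = R = 2200 Ω
  L: Z = jωL = j·8922·0.05 = 0 + j446.1 Ω
Step 3 — Series combination: Z_total = R + L = 2200 + j446.1 Ω = 2245∠11.5° Ω.
Step 4 — Source phasor: V = 5.69∠160.5° V = -5.364 + j1.899 V.
Step 5 — Current: I = V / Z = -0.002174 + j0.001304 A = 0.002535∠149.0° A.
Step 6 — Complex power: S = V·I* = 0.01414 + j0.002866 VA.
Step 7 — Real power: P = Re(S) = 0.01414 W.
Step 8 — Reactive power: Q = Im(S) = 0.002866 VAR.
Step 9 — Apparent power: |S| = 0.01442 VA.
Step 10 — Power factor: PF = P/|S| = 0.9801 (lagging).

(a) P = 0.01414 W  (b) Q = 0.002866 VAR  (c) S = 0.01442 VA  (d) PF = 0.9801 (lagging)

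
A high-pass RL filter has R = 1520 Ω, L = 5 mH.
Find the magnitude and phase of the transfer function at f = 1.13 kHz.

Step 1 — Angular frequency: ω = 2π·1130 = 7100 rad/s.
Step 2 — Transfer function: H(jω) = jωL/(R + jωL).
Step 3 — Numerator jωL = j·35.5; denominator R + jωL = 1520 + j35.5.
Step 4 — H = 0.0005452 + j0.02334.
Step 5 — Magnitude: |H| = 0.02335 (-32.6 dB); phase: φ = 88.7°.

|H| = 0.02335 (-32.6 dB), φ = 88.7°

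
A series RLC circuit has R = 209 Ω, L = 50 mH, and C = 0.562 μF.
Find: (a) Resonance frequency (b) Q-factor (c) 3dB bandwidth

Step 1 — Resonance: ω₀ = 1/√(LC) = 1/√(0.05·5.62e-07) = 5965 rad/s.
Step 2 — f₀ = ω₀/(2π) = 949.4 Hz.
Step 3 — Series Q: Q = ω₀L/R = 5965·0.05/209 = 1.427.
Step 4 — Bandwidth: Δω = ω₀/Q = 4180 rad/s; BW = Δω/(2π) = 665.3 Hz.

(a) f₀ = 949.4 Hz  (b) Q = 1.427  (c) BW = 665.3 Hz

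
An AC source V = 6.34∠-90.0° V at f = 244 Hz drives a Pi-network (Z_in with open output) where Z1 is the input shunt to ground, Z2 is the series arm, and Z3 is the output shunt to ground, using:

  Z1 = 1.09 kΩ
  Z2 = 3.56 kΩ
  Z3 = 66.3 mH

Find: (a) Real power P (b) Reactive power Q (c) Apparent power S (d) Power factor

Step 1 — Angular frequency: ω = 2π·f = 2π·244 = 1533 rad/s.
Step 2 — Component impedances:
  Z1: Z = R = 1090 Ω
  Z2: Z = R = 3560 Ω
  Z3: Z = jωL = j·1533·0.0663 = 0 + j101.6 Ω
Step 3 — With open output, the series arm Z2 and the output shunt Z3 appear in series to ground: Z2 + Z3 = 3560 + j101.6 Ω.
Step 4 — Parallel with input shunt Z1: Z_in = Z1 || (Z2 + Z3) = 834.6 + j5.582 Ω = 834.6∠0.4° Ω.
Step 5 — Source phasor: V = 6.34∠-90.0° V = 0 - j6.34 V.
Step 6 — Current: I = V / Z = -5.081e-05 - j0.007596 A = 0.007596∠-90.4° A.
Step 7 — Complex power: S = V·I* = 0.04816 + j0.0003221 VA.
Step 8 — Real power: P = Re(S) = 0.04816 W.
Step 9 — Reactive power: Q = Im(S) = 0.0003221 VAR.
Step 10 — Apparent power: |S| = 0.04816 VA.
Step 11 — Power factor: PF = P/|S| = 1 (lagging).

(a) P = 0.04816 W  (b) Q = 0.0003221 VAR  (c) S = 0.04816 VA  (d) PF = 1 (lagging)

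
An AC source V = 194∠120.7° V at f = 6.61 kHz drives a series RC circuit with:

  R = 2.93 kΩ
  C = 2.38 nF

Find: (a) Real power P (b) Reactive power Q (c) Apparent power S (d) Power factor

Step 1 — Angular frequency: ω = 2π·f = 2π·6610 = 4.153e+04 rad/s.
Step 2 — Component impedances:
  R: Z = R = 2930 Ω
  C: Z = 1/(jωC) = -j/(ω·C) = 0 - j1.012e+04 Ω
Step 3 — Series combination: Z_total = R + C = 2930 - j1.012e+04 Ω = 1.053e+04∠-73.8° Ω.
Step 4 — Source phasor: V = 194∠120.7° V = -99.05 + j166.8 V.
Step 5 — Current: I = V / Z = -0.01783 - j0.004627 A = 0.01842∠-165.5° A.
Step 6 — Complex power: S = V·I* = 0.994 - j3.432 VA.
Step 7 — Real power: P = Re(S) = 0.994 W.
Step 8 — Reactive power: Q = Im(S) = -3.432 VAR.
Step 9 — Apparent power: |S| = 3.573 VA.
Step 10 — Power factor: PF = P/|S| = 0.2782 (leading).

(a) P = 0.994 W  (b) Q = -3.432 VAR  (c) S = 3.573 VA  (d) PF = 0.2782 (leading)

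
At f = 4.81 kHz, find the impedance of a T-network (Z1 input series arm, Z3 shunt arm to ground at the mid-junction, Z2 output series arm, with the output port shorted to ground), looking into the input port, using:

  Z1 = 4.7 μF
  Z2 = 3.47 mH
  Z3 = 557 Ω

Step 1 — Angular frequency: ω = 2π·f = 2π·4810 = 3.022e+04 rad/s.
Step 2 — Component impedances:
  Z1: Z = 1/(jωC) = -j/(ω·C) = 0 - j7.04 Ω
  Z2: Z = jωL = j·3.022e+04·0.00347 = 0 + j104.9 Ω
  Z3: Z = R = 557 Ω
Step 3 — With the output port shorted to ground, the output series arm Z2 runs from the junction to ground; the shunt arm Z3 also runs from the junction to ground. They appear in parallel: Z3 || Z2 = 19.07 + j101.3 Ω.
Step 4 — Series with input arm Z1: Z_in = Z1 + (Z3 || Z2) = 19.07 + j94.24 Ω = 96.15∠78.6° Ω.

Z = 19.07 + j94.24 Ω = 96.15∠78.6° Ω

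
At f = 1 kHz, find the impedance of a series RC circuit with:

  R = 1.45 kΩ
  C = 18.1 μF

Step 1 — Angular frequency: ω = 2π·f = 2π·1000 = 6283 rad/s.
Step 2 — Component impedances:
  R: Z = R = 1450 Ω
  C: Z = 1/(jωC) = -j/(ω·C) = 0 - j8.793 Ω
Step 3 — Series combination: Z_total = R + C = 1450 - j8.793 Ω = 1450∠-0.3° Ω.

Z = 1450 - j8.793 Ω = 1450∠-0.3° Ω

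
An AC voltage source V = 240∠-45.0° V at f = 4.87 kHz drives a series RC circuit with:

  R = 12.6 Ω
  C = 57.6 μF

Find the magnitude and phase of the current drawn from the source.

Step 1 — Angular frequency: ω = 2π·f = 2π·4870 = 3.06e+04 rad/s.
Step 2 — Component impedances:
  R: Z = R = 12.6 Ω
  C: Z = 1/(jωC) = -j/(ω·C) = 0 - j0.5674 Ω
Step 3 — Series combination: Z_total = R + C = 12.6 - j0.5674 Ω = 12.61∠-2.6° Ω.
Step 4 — Source phasor: V = 240∠-45.0° V = 169.7 - j169.7 V.
Step 5 — Ohm's law: I = V / Z_total = (169.7 - j169.7) / (12.6 - j0.5674) = 14.05 - j12.84 A.
Step 6 — Convert to polar: |I| = 19.03 A, ∠I = -42.4°.

I = 19.03∠-42.4° A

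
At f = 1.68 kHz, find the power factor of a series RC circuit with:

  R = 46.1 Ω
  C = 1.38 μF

Step 1 — Angular frequency: ω = 2π·f = 2π·1680 = 1.056e+04 rad/s.
Step 2 — Component impedances:
  R: Z = R = 46.1 Ω
  C: Z = 1/(jωC) = -j/(ω·C) = 0 - j68.65 Ω
Step 3 — Series combination: Z_total = R + C = 46.1 - j68.65 Ω = 82.69∠-56.1° Ω.
Step 4 — Power factor: PF = cos(φ) = Re(Z)/|Z| = 46.1/82.69 = 0.5575.
Step 5 — Type: Im(Z) = -68.65 ⇒ leading (phase φ = -56.1°).

PF = 0.5575 (leading, φ = -56.1°)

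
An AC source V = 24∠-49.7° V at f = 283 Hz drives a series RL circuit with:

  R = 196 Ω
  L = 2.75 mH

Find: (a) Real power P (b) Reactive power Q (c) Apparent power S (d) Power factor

Step 1 — Angular frequency: ω = 2π·f = 2π·283 = 1778 rad/s.
Step 2 — Component impedances:
  R: Z = R = 196 Ω
  L: Z = jωL = j·1778·0.00275 = 0 + j4.89 Ω
Step 3 — Series combination: Z_total = R + L = 196 + j4.89 Ω = 196.1∠1.4° Ω.
Step 4 — Source phasor: V = 24∠-49.7° V = 15.52 - j18.3 V.
Step 5 — Current: I = V / Z = 0.07682 - j0.0953 A = 0.1224∠-51.1° A.
Step 6 — Complex power: S = V·I* = 2.937 + j0.07327 VA.
Step 7 — Real power: P = Re(S) = 2.937 W.
Step 8 — Reactive power: Q = Im(S) = 0.07327 VAR.
Step 9 — Apparent power: |S| = 2.938 VA.
Step 10 — Power factor: PF = P/|S| = 0.9997 (lagging).

(a) P = 2.937 W  (b) Q = 0.07327 VAR  (c) S = 2.938 VA  (d) PF = 0.9997 (lagging)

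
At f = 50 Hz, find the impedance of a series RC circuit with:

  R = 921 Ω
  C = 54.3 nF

Step 1 — Angular frequency: ω = 2π·f = 2π·50 = 314.2 rad/s.
Step 2 — Component impedances:
  R: Z = R = 921 Ω
  C: Z = 1/(jωC) = -j/(ω·C) = 0 - j5.862e+04 Ω
Step 3 — Series combination: Z_total = R + C = 921 - j5.862e+04 Ω = 5.863e+04∠-89.1° Ω.

Z = 921 - j5.862e+04 Ω = 5.863e+04∠-89.1° Ω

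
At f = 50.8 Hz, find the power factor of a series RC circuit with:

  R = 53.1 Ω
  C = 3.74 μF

Step 1 — Angular frequency: ω = 2π·f = 2π·50.8 = 319.2 rad/s.
Step 2 — Component impedances:
  R: Z = R = 53.1 Ω
  C: Z = 1/(jωC) = -j/(ω·C) = 0 - j837.7 Ω
Step 3 — Series combination: Z_total = R + C = 53.1 - j837.7 Ω = 839.4∠-86.4° Ω.
Step 4 — Power factor: PF = cos(φ) = Re(Z)/|Z| = 53.1/839.4 = 0.06326.
Step 5 — Type: Im(Z) = -837.7 ⇒ leading (phase φ = -86.4°).

PF = 0.06326 (leading, φ = -86.4°)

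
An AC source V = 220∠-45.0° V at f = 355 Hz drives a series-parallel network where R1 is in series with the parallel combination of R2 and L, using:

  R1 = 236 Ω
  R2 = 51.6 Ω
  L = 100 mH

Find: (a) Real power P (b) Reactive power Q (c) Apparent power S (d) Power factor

Step 1 — Angular frequency: ω = 2π·f = 2π·355 = 2231 rad/s.
Step 2 — Component impedances:
  R1: Z = R = 236 Ω
  R2: Z = R = 51.6 Ω
  L: Z = jωL = j·2231·0.1 = 0 + j223.1 Ω
Step 3 — Parallel branch: R2 || L = 1/(1/R2 + 1/L) = 48.98 + j11.33 Ω.
Step 4 — Series with R1: Z_total = R1 + (R2 || L) = 285 + j11.33 Ω = 285.2∠2.3° Ω.
Step 5 — Source phasor: V = 220∠-45.0° V = 155.6 - j155.6 V.
Step 6 — Current: I = V / Z = 0.5233 - j0.5667 A = 0.7714∠-47.3° A.
Step 7 — Complex power: S = V·I* = 169.6 + j6.742 VA.
Step 8 — Real power: P = Re(S) = 169.6 W.
Step 9 — Reactive power: Q = Im(S) = 6.742 VAR.
Step 10 — Apparent power: |S| = 169.7 VA.
Step 11 — Power factor: PF = P/|S| = 0.9992 (lagging).

(a) P = 169.6 W  (b) Q = 6.742 VAR  (c) S = 169.7 VA  (d) PF = 0.9992 (lagging)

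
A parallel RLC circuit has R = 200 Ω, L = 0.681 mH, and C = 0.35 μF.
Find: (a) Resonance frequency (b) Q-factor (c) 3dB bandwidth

Step 1 — Resonance: ω₀ = 1/√(LC) = 1/√(0.000681·3.5e-07) = 6.477e+04 rad/s.
Step 2 — f₀ = ω₀/(2π) = 1.031e+04 Hz.
Step 3 — Parallel Q: Q = R/(ω₀L) = 200/(6.477e+04·0.000681) = 4.534.
Step 4 — Bandwidth: Δω = ω₀/Q = 1.429e+04 rad/s; BW = Δω/(2π) = 2274 Hz.

(a) f₀ = 1.031e+04 Hz  (b) Q = 4.534  (c) BW = 2274 Hz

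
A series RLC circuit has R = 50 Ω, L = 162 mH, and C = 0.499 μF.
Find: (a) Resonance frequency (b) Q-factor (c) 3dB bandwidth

Step 1 — Resonance: ω₀ = 1/√(LC) = 1/√(0.162·4.99e-07) = 3517 rad/s.
Step 2 — f₀ = ω₀/(2π) = 559.8 Hz.
Step 3 — Series Q: Q = ω₀L/R = 3517·0.162/50 = 11.4.
Step 4 — Bandwidth: Δω = ω₀/Q = 308.6 rad/s; BW = Δω/(2π) = 49.12 Hz.

(a) f₀ = 559.8 Hz  (b) Q = 11.4  (c) BW = 49.12 Hz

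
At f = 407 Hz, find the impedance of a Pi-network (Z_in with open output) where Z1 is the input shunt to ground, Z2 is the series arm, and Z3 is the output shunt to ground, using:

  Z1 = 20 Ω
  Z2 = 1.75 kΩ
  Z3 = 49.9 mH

Step 1 — Angular frequency: ω = 2π·f = 2π·407 = 2557 rad/s.
Step 2 — Component impedances:
  Z1: Z = R = 20 Ω
  Z2: Z = R = 1750 Ω
  Z3: Z = jωL = j·2557·0.0499 = 0 + j127.6 Ω
Step 3 — With open output, the series arm Z2 and the output shunt Z3 appear in series to ground: Z2 + Z3 = 1750 + j127.6 Ω.
Step 4 — Parallel with input shunt Z1: Z_in = Z1 || (Z2 + Z3) = 19.78 + j0.01621 Ω = 19.78∠0.0° Ω.

Z = 19.78 + j0.01621 Ω = 19.78∠0.0° Ω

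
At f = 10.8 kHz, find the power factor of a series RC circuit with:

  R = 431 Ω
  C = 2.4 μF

Step 1 — Angular frequency: ω = 2π·f = 2π·1.08e+04 = 6.786e+04 rad/s.
Step 2 — Component impedances:
  R: Z = R = 431 Ω
  C: Z = 1/(jωC) = -j/(ω·C) = 0 - j6.14 Ω
Step 3 — Series combination: Z_total = R + C = 431 - j6.14 Ω = 431∠-0.8° Ω.
Step 4 — Power factor: PF = cos(φ) = Re(Z)/|Z| = 431/431.04 = 0.9999.
Step 5 — Type: Im(Z) = -6.14 ⇒ leading (phase φ = -0.8°).

PF = 0.9999 (leading, φ = -0.8°)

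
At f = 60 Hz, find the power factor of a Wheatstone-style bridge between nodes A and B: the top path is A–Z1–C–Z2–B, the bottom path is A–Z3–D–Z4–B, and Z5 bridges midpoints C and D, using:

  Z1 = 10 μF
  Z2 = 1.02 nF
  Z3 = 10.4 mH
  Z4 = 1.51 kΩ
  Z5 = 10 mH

Step 1 — Angular frequency: ω = 2π·f = 2π·60 = 377 rad/s.
Step 2 — Component impedances:
  Z1: Z = 1/(jωC) = -j/(ω·C) = 0 - j265.3 Ω
  Z2: Z = 1/(jωC) = -j/(ω·C) = 0 - j2.601e+06 Ω
  Z3: Z = jωL = j·377·0.0104 = 0 + j3.921 Ω
  Z4: Z = R = 1510 Ω
  Z5: Z = jωL = j·377·0.01 = 0 + j3.77 Ω
Step 3 — Bridge requires nodal analysis (the Z5 bridge couples midpoints C and D, so the two paths cannot be reduced to a simple series/parallel combination). Setting node B to ground and injecting 1 A at node A, the 3-node admittance system at A, C, D solves to V_A = Z_AB = 1510 + j3.104 Ω = 1510∠0.1° Ω.
Step 4 — Power factor: PF = cos(φ) = Re(Z)/|Z| = 1510/1510 = 1.
Step 5 — Type: Im(Z) = 3.104 ⇒ lagging (phase φ = 0.1°).

PF = 1 (lagging, φ = 0.1°)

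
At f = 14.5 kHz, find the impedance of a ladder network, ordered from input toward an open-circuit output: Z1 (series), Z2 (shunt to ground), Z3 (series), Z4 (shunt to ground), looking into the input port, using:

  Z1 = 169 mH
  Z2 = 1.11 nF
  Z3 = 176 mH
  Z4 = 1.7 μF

Step 1 — Angular frequency: ω = 2π·f = 2π·1.45e+04 = 9.111e+04 rad/s.
Step 2 — Component impedances:
  Z1: Z = jωL = j·9.111e+04·0.169 = 0 + j1.54e+04 Ω
  Z2: Z = 1/(jωC) = -j/(ω·C) = 0 - j9888 Ω
  Z3: Z = jωL = j·9.111e+04·0.176 = 0 + j1.603e+04 Ω
  Z4: Z = 1/(jωC) = -j/(ω·C) = 0 - j6.457 Ω
Step 3 — Ladder network (open output): work backward from the far end, alternating series and parallel combinations. Z_in = 0 - j1.042e+04 Ω = 1.042e+04∠-90.0° Ω.

Z = 0 - j1.042e+04 Ω = 1.042e+04∠-90.0° Ω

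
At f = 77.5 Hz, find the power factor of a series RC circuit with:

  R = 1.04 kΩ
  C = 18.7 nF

Step 1 — Angular frequency: ω = 2π·f = 2π·77.5 = 486.9 rad/s.
Step 2 — Component impedances:
  R: Z = R = 1040 Ω
  C: Z = 1/(jωC) = -j/(ω·C) = 0 - j1.098e+05 Ω
Step 3 — Series combination: Z_total = R + C = 1040 - j1.098e+05 Ω = 1.098e+05∠-89.5° Ω.
Step 4 — Power factor: PF = cos(φ) = Re(Z)/|Z| = 1040/1.0982e+05 = 0.00947.
Step 5 — Type: Im(Z) = -1.098e+05 ⇒ leading (phase φ = -89.5°).

PF = 0.00947 (leading, φ = -89.5°)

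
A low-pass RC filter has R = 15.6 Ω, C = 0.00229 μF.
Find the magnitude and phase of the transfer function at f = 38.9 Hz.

Step 1 — Angular frequency: ω = 2π·38.9 = 244.4 rad/s.
Step 2 — Transfer function: H(jω) = 1/(1 + jωRC).
Step 3 — Denominator: 1 + jωRC = 1 + j·244.4·15.6·2.29e-09 = 1 + j8.732e-06.
Step 4 — H = 1 - j8.732e-06.
Step 5 — Magnitude: |H| = 1 (-0.0 dB); phase: φ = -0.0°.

|H| = 1 (-0.0 dB), φ = -0.0°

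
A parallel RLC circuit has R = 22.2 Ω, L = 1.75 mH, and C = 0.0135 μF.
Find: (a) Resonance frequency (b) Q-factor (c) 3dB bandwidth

Step 1 — Resonance: ω₀ = 1/√(LC) = 1/√(0.00175·1.35e-08) = 2.057e+05 rad/s.
Step 2 — f₀ = ω₀/(2π) = 3.274e+04 Hz.
Step 3 — Parallel Q: Q = R/(ω₀L) = 22.2/(2.057e+05·0.00175) = 0.06166.
Step 4 — Bandwidth: Δω = ω₀/Q = 3.337e+06 rad/s; BW = Δω/(2π) = 5.31e+05 Hz.

(a) f₀ = 3.274e+04 Hz  (b) Q = 0.06166  (c) BW = 5.31e+05 Hz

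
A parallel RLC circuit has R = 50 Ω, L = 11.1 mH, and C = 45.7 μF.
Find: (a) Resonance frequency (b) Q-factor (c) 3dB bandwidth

Step 1 — Resonance: ω₀ = 1/√(LC) = 1/√(0.0111·4.57e-05) = 1404 rad/s.
Step 2 — f₀ = ω₀/(2π) = 223.5 Hz.
Step 3 — Parallel Q: Q = R/(ω₀L) = 50/(1404·0.0111) = 3.208.
Step 4 — Bandwidth: Δω = ω₀/Q = 437.6 rad/s; BW = Δω/(2π) = 69.65 Hz.

(a) f₀ = 223.5 Hz  (b) Q = 3.208  (c) BW = 69.65 Hz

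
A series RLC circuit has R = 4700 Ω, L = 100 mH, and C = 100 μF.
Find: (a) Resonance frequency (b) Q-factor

Step 1 — Resonance condition Im(Z)=0 gives ω₀ = 1/√(LC).
Step 2 — ω₀ = 1/√(0.1·0.0001) = 316.2 rad/s.
Step 3 — f₀ = ω₀/(2π) = 50.33 Hz.
Step 4 — Series Q: Q = ω₀L/R = 316.2·0.1/4700 = 0.006728.

(a) f₀ = 50.33 Hz  (b) Q = 0.006728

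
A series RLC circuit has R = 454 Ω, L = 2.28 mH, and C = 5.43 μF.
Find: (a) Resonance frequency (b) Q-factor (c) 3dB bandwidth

Step 1 — Resonance: ω₀ = 1/√(LC) = 1/√(0.00228·5.43e-06) = 8987 rad/s.
Step 2 — f₀ = ω₀/(2π) = 1430 Hz.
Step 3 — Series Q: Q = ω₀L/R = 8987·0.00228/454 = 0.04513.
Step 4 — Bandwidth: Δω = ω₀/Q = 1.991e+05 rad/s; BW = Δω/(2π) = 3.169e+04 Hz.

(a) f₀ = 1430 Hz  (b) Q = 0.04513  (c) BW = 3.169e+04 Hz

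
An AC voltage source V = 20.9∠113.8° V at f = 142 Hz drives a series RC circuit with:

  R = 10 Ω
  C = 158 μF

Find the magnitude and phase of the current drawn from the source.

Step 1 — Angular frequency: ω = 2π·f = 2π·142 = 892.2 rad/s.
Step 2 — Component impedances:
  R: Z = R = 10 Ω
  C: Z = 1/(jωC) = -j/(ω·C) = 0 - j7.094 Ω
Step 3 — Series combination: Z_total = R + C = 10 - j7.094 Ω = 12.26∠-35.4° Ω.
Step 4 — Source phasor: V = 20.9∠113.8° V = -8.434 + j19.12 V.
Step 5 — Ohm's law: I = V / Z_total = (-8.434 + j19.12) / (10 - j7.094) = -1.463 + j0.8741 A.
Step 6 — Convert to polar: |I| = 1.705 A, ∠I = 149.2°.

I = 1.705∠149.2° A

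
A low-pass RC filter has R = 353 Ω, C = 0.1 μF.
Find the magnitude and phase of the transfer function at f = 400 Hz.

Step 1 — Angular frequency: ω = 2π·400 = 2513 rad/s.
Step 2 — Transfer function: H(jω) = 1/(1 + jωRC).
Step 3 — Denominator: 1 + jωRC = 1 + j·2513·353·1e-07 = 1 + j0.08872.
Step 4 — H = 0.9922 - j0.08803.
Step 5 — Magnitude: |H| = 0.9961 (-0.0 dB); phase: φ = -5.1°.

|H| = 0.9961 (-0.0 dB), φ = -5.1°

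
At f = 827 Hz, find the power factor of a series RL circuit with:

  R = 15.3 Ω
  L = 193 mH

Step 1 — Angular frequency: ω = 2π·f = 2π·827 = 5196 rad/s.
Step 2 — Component impedances:
  R: Z = R = 15.3 Ω
  L: Z = jωL = j·5196·0.193 = 0 + j1003 Ω
Step 3 — Series combination: Z_total = R + L = 15.3 + j1003 Ω = 1003∠89.1° Ω.
Step 4 — Power factor: PF = cos(φ) = Re(Z)/|Z| = 15.3/1003 = 0.01525.
Step 5 — Type: Im(Z) = 1003 ⇒ lagging (phase φ = 89.1°).

PF = 0.01525 (lagging, φ = 89.1°)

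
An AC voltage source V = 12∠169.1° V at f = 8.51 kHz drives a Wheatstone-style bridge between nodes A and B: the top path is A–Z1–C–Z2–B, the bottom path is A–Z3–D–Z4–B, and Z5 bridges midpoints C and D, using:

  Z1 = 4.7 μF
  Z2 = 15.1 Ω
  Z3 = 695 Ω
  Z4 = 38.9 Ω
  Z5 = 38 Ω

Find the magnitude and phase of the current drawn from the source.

Step 1 — Angular frequency: ω = 2π·f = 2π·8510 = 5.347e+04 rad/s.
Step 2 — Component impedances:
  Z1: Z = 1/(jωC) = -j/(ω·C) = 0 - j3.979 Ω
  Z2: Z = R = 15.1 Ω
  Z3: Z = R = 695 Ω
  Z4: Z = R = 38.9 Ω
  Z5: Z = R = 38 Ω
Step 3 — Bridge requires nodal analysis (the Z5 bridge couples midpoints C and D, so the two paths cannot be reduced to a simple series/parallel combination). Setting node B to ground and injecting 1 A at node A, the 3-node admittance system at A, C, D solves to V_A = Z_AB = 12.59 - j3.91 Ω = 13.18∠-17.3° Ω.
Step 4 — Source phasor: V = 12∠169.1° V = -11.78 + j2.269 V.
Step 5 — Ohm's law: I = V / Z_total = (-11.78 + j2.269) / (12.59 - j3.91) = -0.9047 - j0.1008 A.
Step 6 — Convert to polar: |I| = 0.9103 A, ∠I = -173.6°.

I = 0.9103∠-173.6° A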